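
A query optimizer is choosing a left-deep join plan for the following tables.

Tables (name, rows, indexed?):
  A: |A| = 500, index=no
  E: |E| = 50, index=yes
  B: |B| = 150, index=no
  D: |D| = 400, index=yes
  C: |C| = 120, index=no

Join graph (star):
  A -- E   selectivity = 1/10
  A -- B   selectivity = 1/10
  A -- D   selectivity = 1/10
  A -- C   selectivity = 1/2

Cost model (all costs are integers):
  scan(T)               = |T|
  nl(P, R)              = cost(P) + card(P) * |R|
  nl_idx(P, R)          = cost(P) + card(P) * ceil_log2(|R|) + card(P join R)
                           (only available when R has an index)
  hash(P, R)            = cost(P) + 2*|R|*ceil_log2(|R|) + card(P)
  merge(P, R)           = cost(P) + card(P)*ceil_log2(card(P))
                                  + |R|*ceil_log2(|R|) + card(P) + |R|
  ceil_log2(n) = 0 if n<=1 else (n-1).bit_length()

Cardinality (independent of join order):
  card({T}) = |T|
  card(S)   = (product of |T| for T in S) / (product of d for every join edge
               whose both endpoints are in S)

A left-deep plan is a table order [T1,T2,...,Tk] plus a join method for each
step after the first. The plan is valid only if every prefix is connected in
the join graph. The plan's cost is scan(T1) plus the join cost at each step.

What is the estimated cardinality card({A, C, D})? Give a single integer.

Tables in S: A(500), C(120), D(400)
Edges inside S: A-D(d=10), A-C(d=2)
numerator = 500 * 120 * 400 = 24000000
denominator = 10 * 2 = 20
card(S) = 24000000 / 20 = 1200000

1200000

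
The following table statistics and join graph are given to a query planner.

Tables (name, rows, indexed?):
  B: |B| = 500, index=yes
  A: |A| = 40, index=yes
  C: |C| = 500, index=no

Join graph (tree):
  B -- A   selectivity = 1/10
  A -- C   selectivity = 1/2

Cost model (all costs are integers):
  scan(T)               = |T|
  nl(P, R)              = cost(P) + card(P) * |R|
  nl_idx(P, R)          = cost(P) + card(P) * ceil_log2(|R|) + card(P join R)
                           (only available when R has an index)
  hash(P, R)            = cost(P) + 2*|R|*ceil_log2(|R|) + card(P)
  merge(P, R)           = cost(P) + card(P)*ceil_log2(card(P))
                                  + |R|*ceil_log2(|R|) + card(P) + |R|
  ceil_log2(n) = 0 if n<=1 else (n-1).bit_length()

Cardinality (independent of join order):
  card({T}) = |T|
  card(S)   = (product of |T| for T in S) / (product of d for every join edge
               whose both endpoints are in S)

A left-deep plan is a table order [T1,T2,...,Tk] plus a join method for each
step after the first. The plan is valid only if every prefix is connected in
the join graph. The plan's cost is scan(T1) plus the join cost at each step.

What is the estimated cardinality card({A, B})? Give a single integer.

2000

Tables in S: A(40), B(500)
Edges inside S: B-A(d=10)
numerator = 40 * 500 = 20000
denominator = 10 = 10
card(S) = 20000 / 10 = 2000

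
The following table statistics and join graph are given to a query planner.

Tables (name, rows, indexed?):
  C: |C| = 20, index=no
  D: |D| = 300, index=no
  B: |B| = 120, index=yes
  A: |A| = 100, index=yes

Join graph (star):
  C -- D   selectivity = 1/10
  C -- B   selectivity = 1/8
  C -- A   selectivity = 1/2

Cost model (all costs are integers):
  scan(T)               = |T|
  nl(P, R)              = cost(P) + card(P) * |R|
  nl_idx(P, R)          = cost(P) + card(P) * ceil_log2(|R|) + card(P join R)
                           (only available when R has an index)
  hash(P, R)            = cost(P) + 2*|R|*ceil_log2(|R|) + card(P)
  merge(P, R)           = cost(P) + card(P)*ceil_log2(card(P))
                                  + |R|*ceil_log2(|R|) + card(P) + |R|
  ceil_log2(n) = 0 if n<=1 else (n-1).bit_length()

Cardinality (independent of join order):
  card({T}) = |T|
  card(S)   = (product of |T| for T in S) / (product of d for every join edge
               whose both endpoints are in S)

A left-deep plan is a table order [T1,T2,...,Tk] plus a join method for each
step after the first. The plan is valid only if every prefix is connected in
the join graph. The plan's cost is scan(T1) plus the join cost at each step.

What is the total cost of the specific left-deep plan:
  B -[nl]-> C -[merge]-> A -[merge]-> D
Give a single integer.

step 1: scan B: cost=120, card=120
step 2: join C via nl
    card(P join C) = 120*20/(8) = 300
    cost = 120 + 120*20 = 2520
step 3: join A via merge
    card(P join A) = 300*100/(2) = 15000
    cost = 2520 + 300*9 + 100*7 + 300 + 100 = 6320
step 4: join D via merge
    card(P join D) = 15000*300/(10) = 450000
    cost = 6320 + 15000*14 + 300*9 + 15000 + 300 = 234320

234320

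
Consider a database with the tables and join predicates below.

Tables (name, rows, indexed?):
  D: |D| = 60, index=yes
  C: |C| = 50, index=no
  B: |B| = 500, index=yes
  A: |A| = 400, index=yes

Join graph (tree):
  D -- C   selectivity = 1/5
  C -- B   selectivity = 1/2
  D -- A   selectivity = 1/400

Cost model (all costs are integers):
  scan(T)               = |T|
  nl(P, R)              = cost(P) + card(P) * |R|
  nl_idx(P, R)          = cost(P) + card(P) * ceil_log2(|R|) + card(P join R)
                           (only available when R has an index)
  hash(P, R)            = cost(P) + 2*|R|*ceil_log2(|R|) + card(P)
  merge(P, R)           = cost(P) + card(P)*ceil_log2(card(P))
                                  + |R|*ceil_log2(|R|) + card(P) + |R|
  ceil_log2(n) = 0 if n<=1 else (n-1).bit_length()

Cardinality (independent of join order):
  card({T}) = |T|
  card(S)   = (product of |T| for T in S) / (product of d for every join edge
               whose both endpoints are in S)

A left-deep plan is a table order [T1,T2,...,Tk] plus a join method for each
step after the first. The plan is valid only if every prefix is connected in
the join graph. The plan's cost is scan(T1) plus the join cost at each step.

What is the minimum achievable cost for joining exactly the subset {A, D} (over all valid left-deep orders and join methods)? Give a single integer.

660

Selinger DP over subsets of {A,D}:
  {D}: scan cost=60, card=60
  {A}: scan cost=400, card=400
  {AD}: card=60; try (A,nl_idx)→660, (D,hash)→1520, (D,nl_idx)→2860, (A,merge)→4480, (D,merge)→4820, (A,hash)→7320 …(+2); best=660 via (A,nl_idx)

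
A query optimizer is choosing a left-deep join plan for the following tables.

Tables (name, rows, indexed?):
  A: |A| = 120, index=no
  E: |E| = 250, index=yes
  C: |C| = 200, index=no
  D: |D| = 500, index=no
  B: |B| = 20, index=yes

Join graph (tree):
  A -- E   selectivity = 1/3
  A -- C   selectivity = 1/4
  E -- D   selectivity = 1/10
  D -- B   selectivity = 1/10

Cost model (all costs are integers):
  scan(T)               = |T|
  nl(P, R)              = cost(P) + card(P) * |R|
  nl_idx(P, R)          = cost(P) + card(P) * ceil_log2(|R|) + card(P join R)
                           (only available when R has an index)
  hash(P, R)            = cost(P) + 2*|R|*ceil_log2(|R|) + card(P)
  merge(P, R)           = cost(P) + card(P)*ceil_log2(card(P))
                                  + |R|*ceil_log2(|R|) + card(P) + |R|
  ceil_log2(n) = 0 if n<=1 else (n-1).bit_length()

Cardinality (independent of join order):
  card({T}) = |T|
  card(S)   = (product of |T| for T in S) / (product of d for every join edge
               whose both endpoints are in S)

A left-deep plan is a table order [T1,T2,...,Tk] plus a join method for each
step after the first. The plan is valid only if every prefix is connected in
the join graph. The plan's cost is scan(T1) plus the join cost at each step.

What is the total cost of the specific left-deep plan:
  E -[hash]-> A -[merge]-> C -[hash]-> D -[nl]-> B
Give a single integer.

step 1: scan E: cost=250, card=250
step 2: join A via hash
    card(P join A) = 250*120/(3) = 10000
    cost = 250 + 2*120*7 + 250 = 2180
step 3: join C via merge
    card(P join C) = 10000*200/(4) = 500000
    cost = 2180 + 10000*14 + 200*8 + 10000 + 200 = 153980
step 4: join D via hash
    card(P join D) = 500000*500/(10) = 25000000
    cost = 153980 + 2*500*9 + 500000 = 662980
step 5: join B via nl
    card(P join B) = 25000000*20/(10) = 50000000
    cost = 662980 + 25000000*20 = 500662980

500662980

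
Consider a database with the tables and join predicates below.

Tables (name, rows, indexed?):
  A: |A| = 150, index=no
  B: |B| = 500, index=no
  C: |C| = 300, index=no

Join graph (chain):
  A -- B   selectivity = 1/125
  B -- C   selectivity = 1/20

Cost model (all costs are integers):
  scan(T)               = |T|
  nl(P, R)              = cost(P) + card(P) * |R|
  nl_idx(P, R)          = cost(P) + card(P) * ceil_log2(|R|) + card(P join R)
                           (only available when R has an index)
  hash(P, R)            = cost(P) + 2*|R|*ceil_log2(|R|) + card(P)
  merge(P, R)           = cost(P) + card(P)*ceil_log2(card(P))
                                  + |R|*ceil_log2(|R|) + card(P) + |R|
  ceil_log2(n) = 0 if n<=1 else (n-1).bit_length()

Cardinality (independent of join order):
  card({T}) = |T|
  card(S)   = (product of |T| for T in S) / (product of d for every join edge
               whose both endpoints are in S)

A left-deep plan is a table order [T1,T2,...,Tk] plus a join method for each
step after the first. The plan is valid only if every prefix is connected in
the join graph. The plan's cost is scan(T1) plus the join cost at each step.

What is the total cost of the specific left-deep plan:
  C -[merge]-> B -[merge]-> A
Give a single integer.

step 1: scan C: cost=300, card=300
step 2: join B via merge
    card(P join B) = 300*500/(20) = 7500
    cost = 300 + 300*9 + 500*9 + 300 + 500 = 8300
step 3: join A via merge
    card(P join A) = 7500*150/(125) = 9000
    cost = 8300 + 7500*13 + 150*8 + 7500 + 150 = 114650

114650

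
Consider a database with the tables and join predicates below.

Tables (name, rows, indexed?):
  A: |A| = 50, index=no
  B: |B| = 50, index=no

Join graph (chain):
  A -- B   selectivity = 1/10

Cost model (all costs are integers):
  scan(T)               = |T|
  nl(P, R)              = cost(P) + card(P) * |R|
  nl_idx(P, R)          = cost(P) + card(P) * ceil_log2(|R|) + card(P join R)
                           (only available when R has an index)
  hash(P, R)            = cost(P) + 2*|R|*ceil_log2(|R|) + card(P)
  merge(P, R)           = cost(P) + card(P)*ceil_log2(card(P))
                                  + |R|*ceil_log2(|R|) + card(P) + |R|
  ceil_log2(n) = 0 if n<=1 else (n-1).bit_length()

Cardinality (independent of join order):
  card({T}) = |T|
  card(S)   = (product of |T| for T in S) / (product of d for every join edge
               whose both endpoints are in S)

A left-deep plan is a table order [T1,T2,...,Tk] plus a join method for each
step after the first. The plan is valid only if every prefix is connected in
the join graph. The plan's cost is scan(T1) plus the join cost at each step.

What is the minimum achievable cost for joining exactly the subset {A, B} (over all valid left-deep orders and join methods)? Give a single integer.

700

Selinger DP over subsets of {A,B}:
  {A}: scan cost=50, card=50
  {B}: scan cost=50, card=50
  {AB}: card=250; try (B,hash)→700, (A,hash)→700, (B,merge)→750, (A,merge)→750, (B,nl)→2550, (A,nl)→2550; best=700 via (B,hash)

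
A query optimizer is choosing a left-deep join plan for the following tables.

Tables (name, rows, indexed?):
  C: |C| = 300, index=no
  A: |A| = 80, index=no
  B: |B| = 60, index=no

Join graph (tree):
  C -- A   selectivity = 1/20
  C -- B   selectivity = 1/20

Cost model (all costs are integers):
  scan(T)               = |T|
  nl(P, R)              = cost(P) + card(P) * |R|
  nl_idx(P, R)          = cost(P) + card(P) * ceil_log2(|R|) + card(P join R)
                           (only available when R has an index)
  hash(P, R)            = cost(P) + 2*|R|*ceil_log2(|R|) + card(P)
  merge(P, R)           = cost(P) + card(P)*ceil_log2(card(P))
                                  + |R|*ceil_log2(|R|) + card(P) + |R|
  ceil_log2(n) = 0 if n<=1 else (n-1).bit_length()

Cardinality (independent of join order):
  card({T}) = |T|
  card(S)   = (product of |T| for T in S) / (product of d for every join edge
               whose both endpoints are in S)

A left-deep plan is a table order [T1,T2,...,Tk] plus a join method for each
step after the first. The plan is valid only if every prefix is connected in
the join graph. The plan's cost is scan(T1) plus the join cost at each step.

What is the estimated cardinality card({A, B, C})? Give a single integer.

Tables in S: A(80), B(60), C(300)
Edges inside S: C-A(d=20), C-B(d=20)
numerator = 80 * 60 * 300 = 1440000
denominator = 20 * 20 = 400
card(S) = 1440000 / 400 = 3600

3600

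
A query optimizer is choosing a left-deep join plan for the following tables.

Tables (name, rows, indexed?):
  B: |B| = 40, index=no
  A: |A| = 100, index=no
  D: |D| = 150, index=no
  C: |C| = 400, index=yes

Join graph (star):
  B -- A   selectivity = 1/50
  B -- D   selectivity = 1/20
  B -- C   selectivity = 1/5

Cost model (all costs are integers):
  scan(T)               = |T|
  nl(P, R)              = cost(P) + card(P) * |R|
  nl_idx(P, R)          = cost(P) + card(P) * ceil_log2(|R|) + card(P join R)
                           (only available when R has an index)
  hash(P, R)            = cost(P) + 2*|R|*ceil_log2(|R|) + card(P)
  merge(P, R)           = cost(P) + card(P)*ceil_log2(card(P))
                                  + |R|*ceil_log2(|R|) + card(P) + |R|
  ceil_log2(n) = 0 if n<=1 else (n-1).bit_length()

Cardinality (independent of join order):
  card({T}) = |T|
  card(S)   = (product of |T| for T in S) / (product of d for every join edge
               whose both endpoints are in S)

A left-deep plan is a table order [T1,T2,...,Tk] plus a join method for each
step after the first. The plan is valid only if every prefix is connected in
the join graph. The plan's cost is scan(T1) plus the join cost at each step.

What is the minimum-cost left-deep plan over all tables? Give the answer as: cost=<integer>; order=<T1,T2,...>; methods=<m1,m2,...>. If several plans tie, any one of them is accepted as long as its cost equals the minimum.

cost=10280; order=D,B,A,C; methods=hash,hash,hash

Selinger DP (subsets sized 1..n):
  {B}: scan cost=40, card=40
  {A}: scan cost=100, card=100
  {D}: scan cost=150, card=150
  {C}: scan cost=400, card=400
  {AB}: card=80; try (B,hash)→680, (A,merge)→1120, (B,merge)→1180, (A,hash)→1480, (A,nl)→4040, (B,nl)→4100; best=680 via (B,hash)
  {BD}: card=300; try (B,hash)→780, (D,merge)→1670, (B,merge)→1780, (D,hash)→2480, (D,nl)→6040, (B,nl)→6150; best=780 via (B,hash)
  {BC}: card=3200; try (B,hash)→1280, (C,nl_idx)→3600, (C,merge)→4320, (B,merge)→4680, (C,hash)→7280, (C,nl)→16040 …(+1); best=1280 via (B,hash)
  {ABD}: card=600; try (A,hash)→2480, (D,merge)→2670, (D,hash)→3160, (A,merge)→4580, (D,nl)→12680, (A,nl)→30780; best=2480 via (A,hash)
  {ABC}: card=6400; try (C,merge)→5320, (A,hash)→5880, (C,nl_idx)→7800, (C,hash)→7960, (C,nl)→32680, (A,merge)→43680 …(+1); best=5320 via (C,merge)
  {BCD}: card=24000; try (D,hash)→6880, (C,merge)→7780, (C,hash)→8280, (C,nl_idx)→27480, (D,merge)→44230, (C,nl)→120780 …(+1); best=6880 via (D,hash)
  {ABCD}: card=48000; try (C,hash)→10280, (C,merge)→13080, (D,hash)→14120, (A,hash)→32280, (C,nl_idx)→55880, (D,merge)→96270 …(+4); best=10280 via (C,hash)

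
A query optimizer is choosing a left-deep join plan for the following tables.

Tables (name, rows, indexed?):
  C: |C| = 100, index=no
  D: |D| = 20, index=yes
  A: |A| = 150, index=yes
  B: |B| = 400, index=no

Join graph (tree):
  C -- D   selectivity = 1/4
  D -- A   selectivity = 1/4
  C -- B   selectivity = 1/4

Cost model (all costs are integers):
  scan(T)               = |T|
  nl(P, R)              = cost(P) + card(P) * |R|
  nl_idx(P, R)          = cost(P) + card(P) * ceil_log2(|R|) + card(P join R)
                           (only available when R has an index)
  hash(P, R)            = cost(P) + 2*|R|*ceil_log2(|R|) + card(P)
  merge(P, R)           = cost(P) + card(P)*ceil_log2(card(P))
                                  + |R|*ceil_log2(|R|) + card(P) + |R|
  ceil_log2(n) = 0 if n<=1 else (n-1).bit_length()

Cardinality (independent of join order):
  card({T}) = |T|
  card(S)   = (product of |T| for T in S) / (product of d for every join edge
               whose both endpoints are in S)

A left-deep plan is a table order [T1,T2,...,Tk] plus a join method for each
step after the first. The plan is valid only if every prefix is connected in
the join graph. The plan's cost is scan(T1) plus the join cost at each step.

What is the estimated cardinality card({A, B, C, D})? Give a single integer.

1875000

Tables in S: A(150), B(400), C(100), D(20)
Edges inside S: C-D(d=4), D-A(d=4), C-B(d=4)
numerator = 150 * 400 * 100 * 20 = 120000000
denominator = 4 * 4 * 4 = 64
card(S) = 120000000 / 64 = 1875000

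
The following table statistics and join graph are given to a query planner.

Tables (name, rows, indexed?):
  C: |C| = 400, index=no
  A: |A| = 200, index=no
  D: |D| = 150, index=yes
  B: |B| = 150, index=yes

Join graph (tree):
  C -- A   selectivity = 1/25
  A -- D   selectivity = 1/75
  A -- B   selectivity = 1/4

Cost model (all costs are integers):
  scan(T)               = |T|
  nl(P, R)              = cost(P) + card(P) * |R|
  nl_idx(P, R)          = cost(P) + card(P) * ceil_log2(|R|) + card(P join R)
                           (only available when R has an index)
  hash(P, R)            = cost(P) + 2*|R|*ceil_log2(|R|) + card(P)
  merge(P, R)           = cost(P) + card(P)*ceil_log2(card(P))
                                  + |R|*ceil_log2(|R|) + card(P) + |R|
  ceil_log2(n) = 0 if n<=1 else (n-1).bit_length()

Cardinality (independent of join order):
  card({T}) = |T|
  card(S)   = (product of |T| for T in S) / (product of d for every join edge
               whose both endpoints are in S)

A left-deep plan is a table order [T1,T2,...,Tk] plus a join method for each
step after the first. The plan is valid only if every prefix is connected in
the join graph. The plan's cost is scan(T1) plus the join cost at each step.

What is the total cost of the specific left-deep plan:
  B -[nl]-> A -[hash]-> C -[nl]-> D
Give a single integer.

18044850

step 1: scan B: cost=150, card=150
step 2: join A via nl
    card(P join A) = 150*200/(4) = 7500
    cost = 150 + 150*200 = 30150
step 3: join C via hash
    card(P join C) = 7500*400/(25) = 120000
    cost = 30150 + 2*400*9 + 7500 = 44850
step 4: join D via nl
    card(P join D) = 120000*150/(75) = 240000
    cost = 44850 + 120000*150 = 18044850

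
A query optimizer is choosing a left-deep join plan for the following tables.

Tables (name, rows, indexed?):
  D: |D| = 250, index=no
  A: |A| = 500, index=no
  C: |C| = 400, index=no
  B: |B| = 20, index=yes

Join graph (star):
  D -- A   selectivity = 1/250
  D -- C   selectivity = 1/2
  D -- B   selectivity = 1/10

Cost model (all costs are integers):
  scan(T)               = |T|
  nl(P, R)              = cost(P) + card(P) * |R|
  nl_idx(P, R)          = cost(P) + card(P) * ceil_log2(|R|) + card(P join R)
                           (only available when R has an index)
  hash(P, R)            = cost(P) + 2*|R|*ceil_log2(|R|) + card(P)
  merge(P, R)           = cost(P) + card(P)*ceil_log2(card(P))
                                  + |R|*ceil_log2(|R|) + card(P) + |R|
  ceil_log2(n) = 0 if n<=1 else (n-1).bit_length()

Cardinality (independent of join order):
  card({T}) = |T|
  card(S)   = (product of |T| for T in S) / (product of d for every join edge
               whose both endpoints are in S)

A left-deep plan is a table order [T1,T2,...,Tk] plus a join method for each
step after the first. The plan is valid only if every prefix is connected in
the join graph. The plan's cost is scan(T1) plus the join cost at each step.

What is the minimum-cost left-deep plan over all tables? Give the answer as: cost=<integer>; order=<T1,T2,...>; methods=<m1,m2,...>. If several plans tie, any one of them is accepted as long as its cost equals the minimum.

Selinger DP (subsets sized 1..n):
  {D}: scan cost=250, card=250
  {A}: scan cost=500, card=500
  {C}: scan cost=400, card=400
  {B}: scan cost=20, card=20
  {AD}: card=500; try (D,hash)→5000, (A,merge)→7500, (D,merge)→7750, (A,hash)→9500, (A,nl)→125250, (D,nl)→125500; best=5000 via (D,hash)
  {CD}: card=50000; try (D,hash)→4800, (C,merge)→6500, (D,merge)→6650, (C,hash)→7700, (C,nl)→100250, (D,nl)→100400; best=4800 via (D,hash)
  {BD}: card=500; try (B,hash)→700, (B,nl_idx)→2000, (D,merge)→2390, (B,merge)→2620, (D,hash)→4040, (D,nl)→5020 …(+1); best=700 via (B,hash)
  {ACD}: card=100000; try (C,hash)→12700, (C,merge)→14000, (A,hash)→63800, (C,nl)→205000, (A,merge)→859800, (A,nl)→25004800; best=12700 via (C,hash)
  {ABD}: card=1000; try (B,hash)→5700, (B,nl_idx)→8500, (B,merge)→10120, (A,hash)→10200, (A,merge)→10700, (B,nl)→15000 …(+1); best=5700 via (B,hash)
  {BCD}: card=100000; try (C,hash)→8400, (C,merge)→9700, (B,hash)→55000, (C,nl)→200700, (B,nl_idx)→354800, (B,merge)→854920 …(+1); best=8400 via (C,hash)
  {ABCD}: card=200000; try (C,hash)→13900, (C,merge)→20700, (B,hash)→112900, (A,hash)→117400, (C,nl)→405700, (B,nl_idx)→712700 …(+4); best=13900 via (C,hash)

cost=13900; order=A,D,B,C; methods=hash,hash,hash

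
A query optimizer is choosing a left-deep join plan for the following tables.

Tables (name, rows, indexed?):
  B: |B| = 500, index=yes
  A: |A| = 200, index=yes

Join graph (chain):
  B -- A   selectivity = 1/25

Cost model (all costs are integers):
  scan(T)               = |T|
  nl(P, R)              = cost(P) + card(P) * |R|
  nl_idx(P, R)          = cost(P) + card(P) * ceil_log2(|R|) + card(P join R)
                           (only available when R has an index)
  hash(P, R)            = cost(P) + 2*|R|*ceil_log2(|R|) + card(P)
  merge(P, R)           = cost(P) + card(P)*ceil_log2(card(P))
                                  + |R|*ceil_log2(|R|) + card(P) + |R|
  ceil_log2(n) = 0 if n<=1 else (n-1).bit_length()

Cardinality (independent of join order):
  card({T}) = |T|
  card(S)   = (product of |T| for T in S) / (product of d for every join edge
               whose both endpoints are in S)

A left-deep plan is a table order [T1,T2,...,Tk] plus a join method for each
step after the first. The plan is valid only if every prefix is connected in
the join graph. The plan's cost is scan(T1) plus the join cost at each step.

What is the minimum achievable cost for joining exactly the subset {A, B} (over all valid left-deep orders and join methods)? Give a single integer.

4200

Selinger DP over subsets of {A,B}:
  {B}: scan cost=500, card=500
  {A}: scan cost=200, card=200
  {AB}: card=4000; try (A,hash)→4200, (B,nl_idx)→6000, (B,merge)→7000, (A,merge)→7300, (A,nl_idx)→8500, (B,hash)→9400 …(+2); best=4200 via (A,hash)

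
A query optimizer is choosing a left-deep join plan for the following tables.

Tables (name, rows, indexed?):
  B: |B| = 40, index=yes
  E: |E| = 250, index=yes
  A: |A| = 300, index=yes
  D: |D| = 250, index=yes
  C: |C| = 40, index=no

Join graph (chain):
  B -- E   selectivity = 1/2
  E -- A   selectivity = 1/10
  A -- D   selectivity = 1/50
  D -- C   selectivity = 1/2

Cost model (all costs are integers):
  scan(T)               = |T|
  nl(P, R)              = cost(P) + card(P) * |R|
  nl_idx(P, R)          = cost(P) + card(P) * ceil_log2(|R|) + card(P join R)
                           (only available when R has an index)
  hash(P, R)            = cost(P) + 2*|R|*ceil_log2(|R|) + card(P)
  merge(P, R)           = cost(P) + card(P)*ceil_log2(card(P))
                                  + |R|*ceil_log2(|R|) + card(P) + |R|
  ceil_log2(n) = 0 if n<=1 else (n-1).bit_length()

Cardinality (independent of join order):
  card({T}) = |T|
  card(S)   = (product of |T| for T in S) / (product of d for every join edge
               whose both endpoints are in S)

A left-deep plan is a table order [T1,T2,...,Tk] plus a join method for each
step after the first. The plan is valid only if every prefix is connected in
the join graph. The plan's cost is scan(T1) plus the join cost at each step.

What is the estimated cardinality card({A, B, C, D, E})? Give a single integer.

15000000

Tables in S: A(300), B(40), C(40), D(250), E(250)
Edges inside S: B-E(d=2), E-A(d=10), A-D(d=50), D-C(d=2)
numerator = 300 * 40 * 40 * 250 * 250 = 30000000000
denominator = 2 * 10 * 50 * 2 = 2000
card(S) = 30000000000 / 2000 = 15000000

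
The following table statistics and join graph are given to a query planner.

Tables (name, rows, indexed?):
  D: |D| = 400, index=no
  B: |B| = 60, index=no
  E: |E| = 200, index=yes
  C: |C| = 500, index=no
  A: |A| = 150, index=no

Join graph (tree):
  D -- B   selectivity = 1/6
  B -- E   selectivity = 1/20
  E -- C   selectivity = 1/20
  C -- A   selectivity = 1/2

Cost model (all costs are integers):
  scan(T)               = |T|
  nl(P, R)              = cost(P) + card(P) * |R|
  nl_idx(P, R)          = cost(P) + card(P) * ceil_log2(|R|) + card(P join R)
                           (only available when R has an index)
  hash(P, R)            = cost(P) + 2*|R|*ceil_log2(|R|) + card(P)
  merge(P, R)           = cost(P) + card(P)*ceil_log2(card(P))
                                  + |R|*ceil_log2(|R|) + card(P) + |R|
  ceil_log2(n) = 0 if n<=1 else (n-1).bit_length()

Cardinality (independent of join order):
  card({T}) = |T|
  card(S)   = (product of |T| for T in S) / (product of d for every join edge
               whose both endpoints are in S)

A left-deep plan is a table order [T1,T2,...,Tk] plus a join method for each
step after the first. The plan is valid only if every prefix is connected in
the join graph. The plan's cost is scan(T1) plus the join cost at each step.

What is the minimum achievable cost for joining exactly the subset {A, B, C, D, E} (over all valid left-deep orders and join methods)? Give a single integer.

1034520

Selinger DP over subsets of {A,B,C,D,E}:
  {D}: scan cost=400, card=400
  {B}: scan cost=60, card=60
  {E}: scan cost=200, card=200
  {C}: scan cost=500, card=500
  {A}: scan cost=150, card=150
  {BD}: card=4000; try (B,hash)→1520, (D,merge)→4480, (B,merge)→4820, (D,hash)→7320, (D,nl)→24060, (B,nl)→24400; best=1520 via (B,hash)
  {BE}: card=600; try (B,hash)→1120, (E,nl_idx)→1140, (E,merge)→2280, (B,merge)→2420, (E,hash)→3320, (E,nl)→12060 …(+1); best=1120 via (B,hash)
  {CE}: card=5000; try (E,hash)→4200, (C,merge)→7000, (E,merge)→7300, (C,hash)→9400, (E,nl_idx)→9500, (C,nl)→100200 …(+1); best=4200 via (E,hash)
  {AC}: card=37500; try (A,hash)→3400, (C,merge)→6500, (A,merge)→6850, (C,hash)→9300, (C,nl)→75150, (A,nl)→75500; best=3400 via (A,hash)
  {BDE}: card=40000; try (E,hash)→8720, (D,hash)→8920, (D,merge)→11720, (E,merge)→55320, (E,nl_idx)→73520, (D,nl)→241120 …(+1); best=8720 via (E,hash)
  {BCE}: card=15000; try (B,hash)→9920, (C,hash)→10720, (C,merge)→12720, (B,merge)→74620, (C,nl)→301120, (B,nl)→304200; best=9920 via (B,hash)
  {ACE}: card=375000; try (A,hash)→11600, (E,hash)→44100, (A,merge)→75550, (E,merge)→642700, (E,nl_idx)→678400, (A,nl)→754200 …(+1); best=11600 via (A,hash)
  {BCDE}: card=1000000; try (D,hash)→32120, (C,hash)→57720, (D,merge)→238920, (C,merge)→693720, (D,nl)→6009920, (C,nl)→20008720; best=32120 via (D,hash)
  {ABCE}: card=1125000; try (A,hash)→27320, (A,merge)→236270, (B,hash)→387320, (A,nl)→2259920, (B,merge)→7512020, (B,nl)→22511600; best=27320 via (A,hash)
  {ABCDE}: card=75000000; try (A,hash)→1034520, (D,hash)→1159520, (A,merge)→21033470, (D,merge)→24781320, (A,nl)→150032120, (D,nl)→450027320; best=1034520 via (A,hash)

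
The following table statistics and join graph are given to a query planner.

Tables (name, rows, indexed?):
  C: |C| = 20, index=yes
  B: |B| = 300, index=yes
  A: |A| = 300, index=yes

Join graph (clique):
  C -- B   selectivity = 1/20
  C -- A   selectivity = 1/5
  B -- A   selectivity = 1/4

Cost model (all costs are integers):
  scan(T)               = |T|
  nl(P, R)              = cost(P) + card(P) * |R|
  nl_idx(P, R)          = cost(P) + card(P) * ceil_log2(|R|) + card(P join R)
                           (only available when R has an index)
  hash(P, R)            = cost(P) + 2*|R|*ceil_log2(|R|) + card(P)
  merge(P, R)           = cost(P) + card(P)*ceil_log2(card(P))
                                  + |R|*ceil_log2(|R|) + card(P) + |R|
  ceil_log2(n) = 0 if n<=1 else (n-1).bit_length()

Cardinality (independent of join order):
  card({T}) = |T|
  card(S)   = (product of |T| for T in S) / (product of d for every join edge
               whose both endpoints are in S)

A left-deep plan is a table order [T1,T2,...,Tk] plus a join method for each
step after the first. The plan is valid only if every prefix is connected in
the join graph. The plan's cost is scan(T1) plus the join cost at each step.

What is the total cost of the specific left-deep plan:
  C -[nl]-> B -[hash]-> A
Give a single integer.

11720

step 1: scan C: cost=20, card=20
step 2: join B via nl
    card(P join B) = 20*300/(20) = 300
    cost = 20 + 20*300 = 6020
step 3: join A via hash
    card(P join A) = 300*300/(5*4) = 4500
    cost = 6020 + 2*300*9 + 300 = 11720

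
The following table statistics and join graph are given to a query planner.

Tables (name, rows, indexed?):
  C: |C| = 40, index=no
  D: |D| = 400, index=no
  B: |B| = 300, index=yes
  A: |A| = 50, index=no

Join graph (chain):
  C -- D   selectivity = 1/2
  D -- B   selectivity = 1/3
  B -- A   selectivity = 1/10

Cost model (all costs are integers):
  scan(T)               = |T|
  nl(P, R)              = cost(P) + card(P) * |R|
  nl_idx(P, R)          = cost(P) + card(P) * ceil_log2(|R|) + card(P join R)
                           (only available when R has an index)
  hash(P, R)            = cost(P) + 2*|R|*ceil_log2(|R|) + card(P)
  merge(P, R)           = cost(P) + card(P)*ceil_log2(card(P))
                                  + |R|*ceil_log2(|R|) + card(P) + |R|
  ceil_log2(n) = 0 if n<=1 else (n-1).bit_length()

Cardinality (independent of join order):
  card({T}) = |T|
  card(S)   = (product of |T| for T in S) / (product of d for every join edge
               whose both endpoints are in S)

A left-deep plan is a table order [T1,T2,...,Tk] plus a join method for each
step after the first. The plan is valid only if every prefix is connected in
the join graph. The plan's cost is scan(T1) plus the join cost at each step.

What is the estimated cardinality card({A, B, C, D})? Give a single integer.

4000000

Tables in S: A(50), B(300), C(40), D(400)
Edges inside S: C-D(d=2), D-B(d=3), B-A(d=10)
numerator = 50 * 300 * 40 * 400 = 240000000
denominator = 2 * 3 * 10 = 60
card(S) = 240000000 / 60 = 4000000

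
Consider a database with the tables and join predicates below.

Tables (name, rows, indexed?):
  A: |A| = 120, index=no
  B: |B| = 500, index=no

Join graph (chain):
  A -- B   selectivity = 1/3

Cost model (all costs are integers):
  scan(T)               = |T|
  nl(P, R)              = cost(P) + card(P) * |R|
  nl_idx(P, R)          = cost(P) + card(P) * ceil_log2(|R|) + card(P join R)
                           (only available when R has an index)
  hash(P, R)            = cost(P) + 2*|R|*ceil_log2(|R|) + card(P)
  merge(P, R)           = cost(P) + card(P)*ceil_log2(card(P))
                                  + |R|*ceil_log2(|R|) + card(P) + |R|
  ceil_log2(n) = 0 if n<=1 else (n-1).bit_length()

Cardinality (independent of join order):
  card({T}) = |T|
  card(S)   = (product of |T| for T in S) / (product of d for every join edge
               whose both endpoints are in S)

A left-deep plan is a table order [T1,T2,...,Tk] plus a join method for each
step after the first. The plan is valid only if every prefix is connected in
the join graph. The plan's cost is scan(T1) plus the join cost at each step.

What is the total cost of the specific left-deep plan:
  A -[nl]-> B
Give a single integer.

step 1: scan A: cost=120, card=120
step 2: join B via nl
    card(P join B) = 120*500/(3) = 20000
    cost = 120 + 120*500 = 60120

60120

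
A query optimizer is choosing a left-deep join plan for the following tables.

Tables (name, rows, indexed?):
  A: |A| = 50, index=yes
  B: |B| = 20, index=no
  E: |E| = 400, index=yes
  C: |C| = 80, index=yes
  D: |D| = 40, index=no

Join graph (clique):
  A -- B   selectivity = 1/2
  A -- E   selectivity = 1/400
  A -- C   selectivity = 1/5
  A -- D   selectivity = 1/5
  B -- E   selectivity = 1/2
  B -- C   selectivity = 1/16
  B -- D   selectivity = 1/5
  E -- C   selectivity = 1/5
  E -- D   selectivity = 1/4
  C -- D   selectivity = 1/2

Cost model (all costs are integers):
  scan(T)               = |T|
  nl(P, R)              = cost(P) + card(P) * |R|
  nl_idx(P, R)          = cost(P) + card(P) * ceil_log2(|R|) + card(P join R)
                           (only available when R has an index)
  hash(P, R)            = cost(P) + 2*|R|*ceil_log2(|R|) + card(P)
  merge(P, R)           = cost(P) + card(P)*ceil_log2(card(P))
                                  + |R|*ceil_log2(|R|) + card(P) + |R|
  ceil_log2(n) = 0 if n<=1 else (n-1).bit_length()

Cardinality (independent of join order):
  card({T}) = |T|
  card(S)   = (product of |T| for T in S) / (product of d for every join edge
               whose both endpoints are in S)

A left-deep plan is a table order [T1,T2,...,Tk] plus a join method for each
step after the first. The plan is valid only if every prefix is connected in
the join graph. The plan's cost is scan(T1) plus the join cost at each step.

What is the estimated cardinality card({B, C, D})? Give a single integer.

400

Tables in S: B(20), C(80), D(40)
Edges inside S: B-C(d=16), B-D(d=5), C-D(d=2)
numerator = 20 * 80 * 40 = 64000
denominator = 16 * 5 * 2 = 160
card(S) = 64000 / 160 = 400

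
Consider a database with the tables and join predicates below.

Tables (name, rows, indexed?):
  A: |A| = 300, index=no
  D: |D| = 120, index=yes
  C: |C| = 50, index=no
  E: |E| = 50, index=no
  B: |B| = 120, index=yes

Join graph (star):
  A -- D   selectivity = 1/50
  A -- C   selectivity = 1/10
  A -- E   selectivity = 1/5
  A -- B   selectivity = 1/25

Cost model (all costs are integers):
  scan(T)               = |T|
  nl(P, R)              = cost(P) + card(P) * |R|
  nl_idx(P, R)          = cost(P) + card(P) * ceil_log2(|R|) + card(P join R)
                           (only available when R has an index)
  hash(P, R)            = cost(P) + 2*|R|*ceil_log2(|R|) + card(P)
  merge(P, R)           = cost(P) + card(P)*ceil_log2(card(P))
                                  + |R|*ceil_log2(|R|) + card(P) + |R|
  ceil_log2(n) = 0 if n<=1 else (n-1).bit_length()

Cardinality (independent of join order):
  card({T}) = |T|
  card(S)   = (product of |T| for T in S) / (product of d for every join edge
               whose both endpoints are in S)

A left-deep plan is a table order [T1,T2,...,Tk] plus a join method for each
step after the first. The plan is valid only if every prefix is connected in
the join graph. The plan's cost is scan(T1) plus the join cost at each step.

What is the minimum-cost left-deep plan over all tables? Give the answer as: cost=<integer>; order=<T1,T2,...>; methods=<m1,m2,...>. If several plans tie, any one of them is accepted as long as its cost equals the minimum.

cost=26616; order=A,D,B,C,E; methods=hash,hash,hash,hash

Selinger DP (subsets sized 1..n):
  {A}: scan cost=300, card=300
  {D}: scan cost=120, card=120
  {C}: scan cost=50, card=50
  {E}: scan cost=50, card=50
  {B}: scan cost=120, card=120
  {AD}: card=720; try (D,hash)→2280, (D,nl_idx)→3120, (A,merge)→4080, (D,merge)→4260, (A,hash)→5640, (A,nl)→36120 …(+1); best=2280 via (D,hash)
  {AC}: card=1500; try (C,hash)→1200, (A,merge)→3400, (C,merge)→3650, (A,hash)→5500, (A,nl)→15050, (C,nl)→15300; best=1200 via (C,hash)
  {AE}: card=3000; try (E,hash)→1200, (A,merge)→3400, (E,merge)→3650, (A,hash)→5500, (A,nl)→15050, (E,nl)→15300; best=1200 via (E,hash)
  {AB}: card=1440; try (B,hash)→2280, (B,nl_idx)→3840, (A,merge)→4080, (B,merge)→4260, (A,hash)→5640, (A,nl)→36120 …(+1); best=2280 via (B,hash)
  {ACD}: card=3600; try (C,hash)→3600, (D,hash)→4380, (C,merge)→10550, (D,nl_idx)→15300, (D,merge)→20160, (C,nl)→38280 …(+1); best=3600 via (C,hash)
  {ADE}: card=7200; try (E,hash)→3600, (D,hash)→5880, (E,merge)→10550, (D,nl_idx)→29400, (E,nl)→38280, (D,merge)→41160 …(+1); best=3600 via (E,hash)
  {ABD}: card=3456; try (B,hash)→4680, (D,hash)→5400, (B,nl_idx)→10776, (B,merge)→11160, (D,nl_idx)→15816, (D,merge)→20520 …(+2); best=4680 via (B,hash)
  {ACE}: card=15000; try (E,hash)→3300, (C,hash)→4800, (E,merge)→19550, (C,merge)→40550, (E,nl)→76200, (C,nl)→151200; best=3300 via (E,hash)
  {ABC}: card=7200; try (C,hash)→4320, (B,hash)→4380, (B,nl_idx)→18900, (C,merge)→19910, (B,merge)→20160, (C,nl)→74280 …(+1); best=4320 via (C,hash)
  {ABE}: card=14400; try (E,hash)→4320, (B,hash)→5880, (E,merge)→19910, (B,nl_idx)→36600, (B,merge)→41160, (E,nl)→74280 …(+1); best=4320 via (E,hash)
  {ACDE}: card=36000; try (E,hash)→7800, (C,hash)→11400, (D,hash)→19980, (E,merge)→50750, (C,merge)→104750, (D,nl_idx)→144300 …(+4); best=7800 via (E,hash)
  {ABCD}: card=17280; try (C,hash)→8736, (B,hash)→8880, (D,hash)→13200, (B,nl_idx)→46080, (C,merge)→49958, (B,merge)→51360 …(+5); best=8736 via (C,hash)
  {ABDE}: card=34560; try (E,hash)→8736, (B,hash)→12480, (D,hash)→20400, (E,merge)→49958, (B,nl_idx)→88560, (B,merge)→105360 …(+5); best=8736 via (E,hash)
  {ABCE}: card=72000; try (E,hash)→12120, (C,hash)→19320, (B,hash)→19980, (E,merge)→105470, (B,nl_idx)→180300, (C,merge)→220670 …(+4); best=12120 via (E,hash)
  {ABCDE}: card=172800; try (E,hash)→26616, (C,hash)→43896, (B,hash)→45480, (D,hash)→85800, (E,merge)→285566, (B,nl_idx)→432600 …(+8); best=26616 via (E,hash)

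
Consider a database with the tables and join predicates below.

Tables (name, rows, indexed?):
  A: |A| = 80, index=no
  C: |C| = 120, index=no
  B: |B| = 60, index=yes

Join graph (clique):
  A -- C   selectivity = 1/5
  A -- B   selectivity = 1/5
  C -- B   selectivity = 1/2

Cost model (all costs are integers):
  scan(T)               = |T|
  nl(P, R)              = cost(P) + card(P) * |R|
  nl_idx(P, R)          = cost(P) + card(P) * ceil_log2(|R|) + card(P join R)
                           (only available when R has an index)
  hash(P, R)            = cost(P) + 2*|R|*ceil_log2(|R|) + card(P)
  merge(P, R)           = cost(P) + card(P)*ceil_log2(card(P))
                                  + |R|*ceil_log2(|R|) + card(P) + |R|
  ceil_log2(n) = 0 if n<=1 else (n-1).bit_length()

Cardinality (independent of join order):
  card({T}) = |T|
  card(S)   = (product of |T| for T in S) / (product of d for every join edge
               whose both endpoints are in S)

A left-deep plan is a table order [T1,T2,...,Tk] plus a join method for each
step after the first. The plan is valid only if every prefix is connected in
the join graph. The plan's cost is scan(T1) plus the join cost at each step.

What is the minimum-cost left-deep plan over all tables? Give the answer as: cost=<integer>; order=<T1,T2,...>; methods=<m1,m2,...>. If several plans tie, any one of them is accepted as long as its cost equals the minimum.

cost=3520; order=A,B,C; methods=hash,hash

Selinger DP (subsets sized 1..n):
  {A}: scan cost=80, card=80
  {C}: scan cost=120, card=120
  {B}: scan cost=60, card=60
  {AC}: card=1920; try (A,hash)→1360, (C,merge)→1680, (A,merge)→1720, (C,hash)→1840, (C,nl)→9680, (A,nl)→9720; best=1360 via (A,hash)
  {AB}: card=960; try (B,hash)→880, (A,merge)→1120, (B,merge)→1140, (A,hash)→1240, (B,nl_idx)→1520, (A,nl)→4860 …(+1); best=880 via (B,hash)
  {BC}: card=3600; try (B,hash)→960, (C,merge)→1440, (B,merge)→1500, (C,hash)→1800, (B,nl_idx)→4440, (C,nl)→7260 …(+1); best=960 via (B,hash)
  {ABC}: card=11520; try (C,hash)→3520, (B,hash)→4000, (A,hash)→5680, (C,merge)→12400, (B,nl_idx)→24400, (B,merge)→24820 …(+4); best=3520 via (C,hash)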